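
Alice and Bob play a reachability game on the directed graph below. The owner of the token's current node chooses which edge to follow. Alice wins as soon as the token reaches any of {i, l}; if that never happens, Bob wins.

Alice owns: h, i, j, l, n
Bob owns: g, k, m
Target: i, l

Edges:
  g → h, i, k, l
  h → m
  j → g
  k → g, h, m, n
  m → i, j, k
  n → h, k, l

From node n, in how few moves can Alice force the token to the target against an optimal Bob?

A0 = {i, l}
A1: add {n} — n (Alice) has n→l.
A2 = A1; e.g. g (Bob) can still go to h. Fixed point.
n enters the attractor at level 1, so Alice can force the target in 1 move from there.

1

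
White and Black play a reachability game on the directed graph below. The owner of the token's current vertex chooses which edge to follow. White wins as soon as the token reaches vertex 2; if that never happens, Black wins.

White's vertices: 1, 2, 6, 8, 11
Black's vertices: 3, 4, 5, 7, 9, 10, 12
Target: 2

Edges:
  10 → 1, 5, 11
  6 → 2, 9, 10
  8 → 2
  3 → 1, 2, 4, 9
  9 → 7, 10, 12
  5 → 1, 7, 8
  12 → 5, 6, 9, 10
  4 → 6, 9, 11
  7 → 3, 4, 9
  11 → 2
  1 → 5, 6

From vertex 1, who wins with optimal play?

White

A0 = {2}
A1: add {6, 8, 11} — 6 (White) has 6→2; 8 (White) has 8→2; 11 (White) has 11→2.
A2: add {1} — 1 (White) has 1→6.
A3 = A2; e.g. 3 (Black) can still go to 4. Fixed point.
1 ∈ A2, so White can force the target.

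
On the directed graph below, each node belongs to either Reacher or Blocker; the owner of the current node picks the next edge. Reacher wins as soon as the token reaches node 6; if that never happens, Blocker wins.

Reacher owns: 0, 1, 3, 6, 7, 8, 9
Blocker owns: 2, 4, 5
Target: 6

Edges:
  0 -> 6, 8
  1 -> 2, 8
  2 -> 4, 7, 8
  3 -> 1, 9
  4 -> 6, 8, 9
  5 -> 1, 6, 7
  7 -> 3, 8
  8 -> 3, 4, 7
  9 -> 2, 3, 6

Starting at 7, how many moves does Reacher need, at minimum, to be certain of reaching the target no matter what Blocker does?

3

A0 = {6}
A1: add {0, 9} — 0 (Reacher) has 0→6; 9 (Reacher) has 9→6.
A2: add {3} — 3 (Reacher) has 3→9.
A3: add {7, 8} — 7 (Reacher) has 7→3; 8 (Reacher) has 8→3.
7 enters the attractor at level 3, so Reacher can force the target in 3 moves from there.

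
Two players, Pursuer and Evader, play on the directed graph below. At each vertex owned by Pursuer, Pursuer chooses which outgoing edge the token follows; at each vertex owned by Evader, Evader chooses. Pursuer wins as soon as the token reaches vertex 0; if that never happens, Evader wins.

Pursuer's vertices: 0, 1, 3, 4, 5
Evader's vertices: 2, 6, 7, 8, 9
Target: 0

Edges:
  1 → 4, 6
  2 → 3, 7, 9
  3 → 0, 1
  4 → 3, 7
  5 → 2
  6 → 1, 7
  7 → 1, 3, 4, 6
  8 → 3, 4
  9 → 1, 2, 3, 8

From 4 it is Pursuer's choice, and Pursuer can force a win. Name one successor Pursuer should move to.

A0 = {0}
A1: add {3} — 3 (Pursuer) has 3→0.
A2: add {4} — 4 (Pursuer) has 4→3.
A3: add {1, 8} — 1 (Pursuer) has 1→4; 8 (Evader): all of {3, 4} already in.
A4 = A3; e.g. 2 (Evader) can still go to 7. Fixed point.
From 4, successor 3 is in the attractor (rank 1); the other successor 7 is not.

3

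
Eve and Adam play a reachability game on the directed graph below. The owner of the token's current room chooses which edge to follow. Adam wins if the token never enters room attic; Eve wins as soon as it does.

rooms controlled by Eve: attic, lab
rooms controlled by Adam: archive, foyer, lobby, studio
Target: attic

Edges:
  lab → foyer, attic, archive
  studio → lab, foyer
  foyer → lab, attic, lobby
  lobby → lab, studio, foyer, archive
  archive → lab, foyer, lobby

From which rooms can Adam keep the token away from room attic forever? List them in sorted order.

archive, foyer, lobby, studio

A0 = {attic}
A1: add {lab} — lab (Eve) has lab→attic.
A2 = A1; e.g. studio (Adam) can still go to foyer. Fixed point.
Eve's attractor = {attic, lab}; Adam avoids the target exactly from the complement.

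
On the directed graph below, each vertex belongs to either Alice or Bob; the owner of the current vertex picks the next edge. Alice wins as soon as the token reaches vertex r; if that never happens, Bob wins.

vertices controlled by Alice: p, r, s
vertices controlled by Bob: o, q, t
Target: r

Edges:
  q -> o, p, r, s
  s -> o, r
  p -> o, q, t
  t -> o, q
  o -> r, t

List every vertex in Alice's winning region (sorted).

A0 = {r}
A1: add {s} — s (Alice) has s→r.
A2 = A1; e.g. o (Bob) can still go to t. Fixed point.
Alice's winning region = {r, s}.

r, s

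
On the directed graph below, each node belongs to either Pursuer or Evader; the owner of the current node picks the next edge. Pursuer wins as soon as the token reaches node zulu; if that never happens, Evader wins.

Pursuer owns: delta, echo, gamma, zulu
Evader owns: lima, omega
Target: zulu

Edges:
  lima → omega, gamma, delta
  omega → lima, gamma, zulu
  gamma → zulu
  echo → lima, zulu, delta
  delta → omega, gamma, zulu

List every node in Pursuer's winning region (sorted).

A0 = {zulu}
A1: add {delta, echo, gamma} — gamma (Pursuer) has gamma→zulu; echo (Pursuer) has echo→zulu; delta (Pursuer) has delta→zulu.
A2 = A1; e.g. lima (Evader) can still go to omega. Fixed point.
Pursuer's winning region = {delta, echo, gamma, zulu}.

delta, echo, gamma, zulu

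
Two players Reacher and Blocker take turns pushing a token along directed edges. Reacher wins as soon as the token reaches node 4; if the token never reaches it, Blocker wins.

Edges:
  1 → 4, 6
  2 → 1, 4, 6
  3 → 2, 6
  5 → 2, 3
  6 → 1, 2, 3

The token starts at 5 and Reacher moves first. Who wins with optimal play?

Track states (vertex, player-to-move).
A0 = {(4,Reacher), (4,Blocker)}
A1: add {(1,Reacher), (2,Reacher)}.
A2 = A1; e.g. (1,Blocker) stays out. (5,Reacher) never enters ⇒ Blocker avoids the target.

Blocker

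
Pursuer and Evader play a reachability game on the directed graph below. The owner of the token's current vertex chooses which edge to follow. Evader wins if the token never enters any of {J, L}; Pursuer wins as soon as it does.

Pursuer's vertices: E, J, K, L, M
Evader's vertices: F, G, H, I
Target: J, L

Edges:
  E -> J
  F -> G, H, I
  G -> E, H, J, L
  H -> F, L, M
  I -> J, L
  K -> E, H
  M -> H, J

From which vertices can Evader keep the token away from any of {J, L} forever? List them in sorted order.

F, G, H

A0 = {J, L}
A1: add {E, I, M} — E (Pursuer) has E→J; I (Evader): all of {J, L} already in; M (Pursuer) has M→J.
A2: add {K} — K (Pursuer) has K→E.
A3 = A2; e.g. F (Evader) can still go to G. Fixed point.
Pursuer's attractor = {E, I, J, K, L, M}; Evader avoids the target exactly from the complement.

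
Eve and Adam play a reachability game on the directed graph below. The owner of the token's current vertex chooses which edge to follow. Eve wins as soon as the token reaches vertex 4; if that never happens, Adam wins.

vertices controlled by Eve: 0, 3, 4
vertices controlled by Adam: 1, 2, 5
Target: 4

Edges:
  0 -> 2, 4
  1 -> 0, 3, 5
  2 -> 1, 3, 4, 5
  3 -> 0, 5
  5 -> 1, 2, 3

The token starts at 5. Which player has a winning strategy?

Adam

A0 = {4}
A1: add {0} — 0 (Eve) has 0→4.
A2: add {3} — 3 (Eve) has 3→0.
A3 = A2; e.g. 1 (Adam) can still go to 5. Fixed point.
5 never enters the attractor, so Adam can avoid the target forever.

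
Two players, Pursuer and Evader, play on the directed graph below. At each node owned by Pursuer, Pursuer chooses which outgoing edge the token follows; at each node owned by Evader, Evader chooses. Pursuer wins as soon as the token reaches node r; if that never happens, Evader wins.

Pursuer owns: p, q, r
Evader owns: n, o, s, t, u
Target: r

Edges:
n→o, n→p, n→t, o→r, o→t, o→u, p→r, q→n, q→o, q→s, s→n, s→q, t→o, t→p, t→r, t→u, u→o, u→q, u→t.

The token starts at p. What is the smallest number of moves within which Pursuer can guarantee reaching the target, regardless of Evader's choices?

A0 = {r}
A1: add {p} — p (Pursuer) has p→r.
A2 = A1; e.g. n (Evader) can still go to o. Fixed point.
p enters the attractor at level 1, so Pursuer can force the target in 1 move from there.

1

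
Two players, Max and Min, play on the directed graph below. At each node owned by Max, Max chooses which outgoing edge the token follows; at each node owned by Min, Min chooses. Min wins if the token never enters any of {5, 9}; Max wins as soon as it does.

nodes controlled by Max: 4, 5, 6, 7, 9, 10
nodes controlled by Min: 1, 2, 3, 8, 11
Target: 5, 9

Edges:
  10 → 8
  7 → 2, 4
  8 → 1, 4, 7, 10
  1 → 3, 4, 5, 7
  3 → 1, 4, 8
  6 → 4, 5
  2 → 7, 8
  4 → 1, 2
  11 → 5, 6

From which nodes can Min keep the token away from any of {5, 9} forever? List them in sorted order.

1, 2, 3, 4, 7, 8, 10

A0 = {5, 9}
A1: add {6} — 6 (Max) has 6→5.
A2: add {11} — 11 (Min): all of {5, 6} already in.
A3 = A2; e.g. 1 (Min) can still go to 3. Fixed point.
Max's attractor = {5, 6, 9, 11}; Min avoids the target exactly from the complement.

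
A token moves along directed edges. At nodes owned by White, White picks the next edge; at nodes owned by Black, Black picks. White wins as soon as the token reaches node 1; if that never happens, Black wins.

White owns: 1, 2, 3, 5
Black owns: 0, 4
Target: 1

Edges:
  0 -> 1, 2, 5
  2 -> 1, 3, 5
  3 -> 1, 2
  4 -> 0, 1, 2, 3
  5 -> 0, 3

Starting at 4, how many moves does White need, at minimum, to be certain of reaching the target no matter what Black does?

A0 = {1}
A1: add {2, 3} — 2 (White) has 2→1; 3 (White) has 3→1.
A2: add {5} — 5 (White) has 5→3.
A3: add {0} — 0 (Black): all of {1, 2, 5} already in.
A4: add {4} — 4 (Black): all of {0, 1, 2, 3} already in.
A4 = all vertices. Fixed point.
4 enters the attractor at level 4, so White can force the target in 4 moves from there.

4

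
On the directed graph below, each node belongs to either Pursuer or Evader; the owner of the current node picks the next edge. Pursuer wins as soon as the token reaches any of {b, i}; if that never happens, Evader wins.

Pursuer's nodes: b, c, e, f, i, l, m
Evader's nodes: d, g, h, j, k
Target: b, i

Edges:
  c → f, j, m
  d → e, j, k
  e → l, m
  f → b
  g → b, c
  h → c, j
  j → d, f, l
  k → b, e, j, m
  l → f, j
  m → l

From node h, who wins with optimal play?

Evader

A0 = {b, i}
A1: add {f} — f (Pursuer) has f→b.
A2: add {c, l} — c (Pursuer) has c→f; l (Pursuer) has l→f.
A3: add {e, g, m} — e (Pursuer) has e→l; g (Evader): all of {b, c} already in; m (Pursuer) has m→l.
A4 = A3; e.g. d (Evader) can still go to j. Fixed point.
h never enters the attractor, so Evader can avoid the target forever.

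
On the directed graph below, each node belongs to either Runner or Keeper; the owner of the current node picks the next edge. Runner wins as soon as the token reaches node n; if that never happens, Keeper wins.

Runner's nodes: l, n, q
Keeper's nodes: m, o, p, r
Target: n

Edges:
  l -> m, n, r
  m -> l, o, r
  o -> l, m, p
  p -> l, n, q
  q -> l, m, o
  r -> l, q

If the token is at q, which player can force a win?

A0 = {n}
A1: add {l} — l (Runner) has l→n.
A2: add {q} — q (Runner) has q→l.
q ∈ A2, so Runner can force the target.

Runner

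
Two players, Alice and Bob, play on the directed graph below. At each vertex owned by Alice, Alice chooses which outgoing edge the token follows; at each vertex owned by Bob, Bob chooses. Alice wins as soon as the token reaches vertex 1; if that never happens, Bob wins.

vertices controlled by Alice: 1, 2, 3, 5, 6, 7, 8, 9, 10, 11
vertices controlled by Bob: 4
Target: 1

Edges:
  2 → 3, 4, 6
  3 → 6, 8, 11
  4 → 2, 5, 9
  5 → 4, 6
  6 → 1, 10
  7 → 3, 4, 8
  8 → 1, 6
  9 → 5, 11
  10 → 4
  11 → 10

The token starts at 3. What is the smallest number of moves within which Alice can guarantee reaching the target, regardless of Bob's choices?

2

A0 = {1}
A1: add {6, 8} — 6 (Alice) has 6→1; 8 (Alice) has 8→1.
A2: add {2, 3, 5, 7} — 2 (Alice) has 2→6; 3 (Alice) has 3→6; 5 (Alice) has 5→6; 7 (Alice) has 7→8.
3 enters the attractor at level 2, so Alice can force the target in 2 moves from there.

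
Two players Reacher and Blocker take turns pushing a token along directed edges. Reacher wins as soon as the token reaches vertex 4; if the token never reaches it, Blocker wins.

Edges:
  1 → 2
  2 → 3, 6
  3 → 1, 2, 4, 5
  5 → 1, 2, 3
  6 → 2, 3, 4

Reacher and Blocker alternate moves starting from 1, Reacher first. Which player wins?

Track states (vertex, player-to-move).
A0 = {(4,Reacher), (4,Blocker)}
A1: add {(3,Reacher), (6,Reacher)}.
A2: add {(2,Blocker)}.
A3: add {(1,Reacher), (5,Reacher)}.
(1,Reacher) ∈ A3 ⇒ Reacher forces the target.

Reacher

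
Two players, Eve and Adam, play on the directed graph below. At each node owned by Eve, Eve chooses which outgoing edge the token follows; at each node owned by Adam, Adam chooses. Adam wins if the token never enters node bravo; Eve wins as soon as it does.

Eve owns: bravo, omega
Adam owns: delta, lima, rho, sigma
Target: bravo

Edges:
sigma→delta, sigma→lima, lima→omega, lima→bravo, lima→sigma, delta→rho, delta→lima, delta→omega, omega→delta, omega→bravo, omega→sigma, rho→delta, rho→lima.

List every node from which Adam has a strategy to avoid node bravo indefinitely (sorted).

A0 = {bravo}
A1: add {omega} — omega (Eve) has omega→bravo.
A2 = A1; e.g. rho (Adam) can still go to delta. Fixed point.
Eve's attractor = {bravo, omega}; Adam avoids the target exactly from the complement.

delta, lima, rho, sigma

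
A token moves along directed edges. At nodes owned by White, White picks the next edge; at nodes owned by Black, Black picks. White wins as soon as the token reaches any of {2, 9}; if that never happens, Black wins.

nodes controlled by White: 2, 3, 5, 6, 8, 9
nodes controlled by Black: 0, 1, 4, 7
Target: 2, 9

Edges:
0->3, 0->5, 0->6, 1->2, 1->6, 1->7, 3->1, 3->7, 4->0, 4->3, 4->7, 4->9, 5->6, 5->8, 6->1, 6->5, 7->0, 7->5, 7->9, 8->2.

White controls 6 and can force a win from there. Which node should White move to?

5

A0 = {2, 9}
A1: add {8} — 8 (White) has 8→2.
A2: add {5} — 5 (White) has 5→8.
A3: add {6} — 6 (White) has 6→5.
A4 = A3; e.g. 0 (Black) can still go to 3. Fixed point.
From 6, successor 5 is in the attractor (rank 2); the other successor 1 is not.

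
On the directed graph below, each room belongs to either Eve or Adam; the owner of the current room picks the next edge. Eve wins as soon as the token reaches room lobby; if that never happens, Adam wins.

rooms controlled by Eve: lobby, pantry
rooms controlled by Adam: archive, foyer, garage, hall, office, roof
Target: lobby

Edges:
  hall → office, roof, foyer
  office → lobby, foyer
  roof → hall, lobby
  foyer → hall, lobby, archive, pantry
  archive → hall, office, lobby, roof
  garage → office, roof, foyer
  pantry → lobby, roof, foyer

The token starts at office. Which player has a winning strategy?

A0 = {lobby}
A1: add {pantry} — pantry (Eve) has pantry→lobby.
A2 = A1; e.g. hall (Adam) can still go to office. Fixed point.
office never enters the attractor, so Adam can avoid the target forever.

Adam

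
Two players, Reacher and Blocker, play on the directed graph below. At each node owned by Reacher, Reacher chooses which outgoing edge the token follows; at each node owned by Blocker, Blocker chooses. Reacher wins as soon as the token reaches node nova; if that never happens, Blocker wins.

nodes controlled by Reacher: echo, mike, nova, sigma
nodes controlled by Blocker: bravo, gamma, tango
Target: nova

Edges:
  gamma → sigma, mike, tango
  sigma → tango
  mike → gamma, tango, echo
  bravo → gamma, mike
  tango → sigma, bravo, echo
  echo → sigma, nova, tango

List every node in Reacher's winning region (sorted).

A0 = {nova}
A1: add {echo} — echo (Reacher) has echo→nova.
A2: add {mike} — mike (Reacher) has mike→echo.
A3 = A2; e.g. gamma (Blocker) can still go to sigma. Fixed point.
Reacher's winning region = {echo, mike, nova}.

echo, mike, nova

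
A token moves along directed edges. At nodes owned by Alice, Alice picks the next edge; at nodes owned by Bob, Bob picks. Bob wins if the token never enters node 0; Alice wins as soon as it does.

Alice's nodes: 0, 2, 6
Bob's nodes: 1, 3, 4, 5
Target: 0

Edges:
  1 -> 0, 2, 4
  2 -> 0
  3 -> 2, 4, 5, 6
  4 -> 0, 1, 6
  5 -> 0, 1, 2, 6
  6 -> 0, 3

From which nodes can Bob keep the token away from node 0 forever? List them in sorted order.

1, 3, 4, 5

A0 = {0}
A1: add {2, 6} — 2 (Alice) has 2→0; 6 (Alice) has 6→0.
A2 = A1; e.g. 1 (Bob) can still go to 4. Fixed point.
Alice's attractor = {0, 2, 6}; Bob avoids the target exactly from the complement.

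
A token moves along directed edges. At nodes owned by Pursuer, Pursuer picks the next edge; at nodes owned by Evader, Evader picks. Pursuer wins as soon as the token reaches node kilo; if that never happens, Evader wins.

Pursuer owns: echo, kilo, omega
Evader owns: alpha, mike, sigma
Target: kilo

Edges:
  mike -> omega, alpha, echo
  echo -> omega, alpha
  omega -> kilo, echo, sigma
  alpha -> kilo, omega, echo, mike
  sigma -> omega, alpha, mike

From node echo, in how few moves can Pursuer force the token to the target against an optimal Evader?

A0 = {kilo}
A1: add {omega} — omega (Pursuer) has omega→kilo.
A2: add {echo} — echo (Pursuer) has echo→omega.
A3 = A2; e.g. alpha (Evader) can still go to mike. Fixed point.
echo enters the attractor at level 2, so Pursuer can force the target in 2 moves from there.

2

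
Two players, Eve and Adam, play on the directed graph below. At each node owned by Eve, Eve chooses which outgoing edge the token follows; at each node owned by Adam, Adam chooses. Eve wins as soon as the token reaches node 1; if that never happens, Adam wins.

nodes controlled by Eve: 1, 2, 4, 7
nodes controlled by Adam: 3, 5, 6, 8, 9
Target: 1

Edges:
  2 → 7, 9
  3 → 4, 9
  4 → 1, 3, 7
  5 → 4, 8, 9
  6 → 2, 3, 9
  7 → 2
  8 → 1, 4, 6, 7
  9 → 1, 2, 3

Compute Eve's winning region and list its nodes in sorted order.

1, 4

A0 = {1}
A1: add {4} — 4 (Eve) has 4→1.
A2 = A1; e.g. 2 (Eve) has no edge into A1. Fixed point.
Eve's winning region = {1, 4}.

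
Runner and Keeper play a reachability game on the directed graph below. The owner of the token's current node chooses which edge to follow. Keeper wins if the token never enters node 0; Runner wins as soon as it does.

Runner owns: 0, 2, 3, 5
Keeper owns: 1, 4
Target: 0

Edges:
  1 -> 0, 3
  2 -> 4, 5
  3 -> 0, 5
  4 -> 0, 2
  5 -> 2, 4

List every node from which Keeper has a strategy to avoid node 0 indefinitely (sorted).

A0 = {0}
A1: add {3} — 3 (Runner) has 3→0.
A2: add {1} — 1 (Keeper): all of {0, 3} already in.
A3 = A2; e.g. 2 (Runner) has no edge into A2. Fixed point.
Runner's attractor = {0, 1, 3}; Keeper avoids the target exactly from the complement.

2, 4, 5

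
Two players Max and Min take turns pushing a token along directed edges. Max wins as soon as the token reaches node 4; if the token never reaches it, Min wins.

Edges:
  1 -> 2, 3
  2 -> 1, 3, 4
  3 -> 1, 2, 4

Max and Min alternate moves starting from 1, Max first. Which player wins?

Min

Track states (vertex, player-to-move).
A0 = {(4,Max), (4,Min)}
A1: add {(2,Max), (3,Max)}.
A2: add {(1,Min)}.
A3 = A2; e.g. (1,Max) stays out. (1,Max) never enters ⇒ Min avoids the target.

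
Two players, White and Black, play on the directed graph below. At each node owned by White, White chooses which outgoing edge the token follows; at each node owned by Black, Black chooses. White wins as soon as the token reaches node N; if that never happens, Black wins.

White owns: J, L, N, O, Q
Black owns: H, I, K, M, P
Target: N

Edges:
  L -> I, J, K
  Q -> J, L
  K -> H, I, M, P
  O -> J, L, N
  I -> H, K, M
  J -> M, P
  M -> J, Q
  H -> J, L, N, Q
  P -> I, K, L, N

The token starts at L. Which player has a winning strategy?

Black

A0 = {N}
A1: add {O} — O (White) has O→N.
A2 = A1; e.g. H (Black) can still go to J. Fixed point.
L never enters the attractor, so Black can avoid the target forever.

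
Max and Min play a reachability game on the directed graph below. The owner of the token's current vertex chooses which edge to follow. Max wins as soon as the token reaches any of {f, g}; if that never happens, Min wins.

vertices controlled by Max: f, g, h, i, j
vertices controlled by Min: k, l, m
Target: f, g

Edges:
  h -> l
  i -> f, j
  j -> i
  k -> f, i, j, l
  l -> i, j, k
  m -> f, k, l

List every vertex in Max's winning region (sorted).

A0 = {f, g}
A1: add {i} — i (Max) has i→f.
A2: add {j} — j (Max) has j→i.
A3 = A2; e.g. h (Max) has no edge into A2. Fixed point.
Max's winning region = {f, g, i, j}.

f, g, i, j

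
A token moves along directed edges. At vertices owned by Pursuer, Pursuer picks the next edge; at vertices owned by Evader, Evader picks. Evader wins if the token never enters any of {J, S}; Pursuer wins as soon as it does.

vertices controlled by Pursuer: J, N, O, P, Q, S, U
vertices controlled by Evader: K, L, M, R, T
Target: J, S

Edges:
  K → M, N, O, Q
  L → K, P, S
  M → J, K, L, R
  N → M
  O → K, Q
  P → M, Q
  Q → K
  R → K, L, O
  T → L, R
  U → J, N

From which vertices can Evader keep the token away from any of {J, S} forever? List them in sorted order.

A0 = {J, S}
A1: add {U} — U (Pursuer) has U→J.
A2 = A1; e.g. K (Evader) can still go to M. Fixed point.
Pursuer's attractor = {J, S, U}; Evader avoids the target exactly from the complement.

K, L, M, N, O, P, Q, R, T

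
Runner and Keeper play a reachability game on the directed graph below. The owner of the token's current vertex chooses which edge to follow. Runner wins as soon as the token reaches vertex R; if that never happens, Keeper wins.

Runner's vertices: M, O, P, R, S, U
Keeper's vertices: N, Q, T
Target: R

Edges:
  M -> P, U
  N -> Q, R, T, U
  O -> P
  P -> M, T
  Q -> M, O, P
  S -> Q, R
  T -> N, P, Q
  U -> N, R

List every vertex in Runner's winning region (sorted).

M, O, P, Q, R, S, U

A0 = {R}
A1: add {S, U} — S (Runner) has S→R; U (Runner) has U→R.
A2: add {M} — M (Runner) has M→U.
A3: add {P} — P (Runner) has P→M.
A4: add {O} — O (Runner) has O→P.
A5: add {Q} — Q (Keeper): all of {M, O, P} already in.
A6 = A5; e.g. N (Keeper) can still go to T. Fixed point.
Runner's winning region = {M, O, P, Q, R, S, U}.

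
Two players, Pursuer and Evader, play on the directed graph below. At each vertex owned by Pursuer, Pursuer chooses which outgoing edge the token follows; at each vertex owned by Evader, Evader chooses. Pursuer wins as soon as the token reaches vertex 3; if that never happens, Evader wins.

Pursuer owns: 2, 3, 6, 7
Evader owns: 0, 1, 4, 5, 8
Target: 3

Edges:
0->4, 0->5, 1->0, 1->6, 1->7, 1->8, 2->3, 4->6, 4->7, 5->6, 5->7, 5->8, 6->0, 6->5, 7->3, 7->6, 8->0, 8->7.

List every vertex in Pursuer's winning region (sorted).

2, 3, 7

A0 = {3}
A1: add {2, 7} — 2 (Pursuer) has 2→3; 7 (Pursuer) has 7→3.
A2 = A1; e.g. 0 (Evader) can still go to 4. Fixed point.
Pursuer's winning region = {2, 3, 7}.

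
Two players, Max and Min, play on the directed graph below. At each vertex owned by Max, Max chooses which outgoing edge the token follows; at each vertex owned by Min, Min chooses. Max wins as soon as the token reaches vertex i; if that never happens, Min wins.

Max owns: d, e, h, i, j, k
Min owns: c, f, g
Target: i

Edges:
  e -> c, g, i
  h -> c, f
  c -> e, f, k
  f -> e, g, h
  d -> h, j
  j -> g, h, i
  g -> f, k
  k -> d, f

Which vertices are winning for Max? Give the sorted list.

A0 = {i}
A1: add {e, j} — e (Max) has e→i; j (Max) has j→i.
A2: add {d} — d (Max) has d→j.
A3: add {k} — k (Max) has k→d.
A4 = A3; e.g. c (Min) can still go to f. Fixed point.
Max's winning region = {d, e, i, j, k}.

d, e, i, j, k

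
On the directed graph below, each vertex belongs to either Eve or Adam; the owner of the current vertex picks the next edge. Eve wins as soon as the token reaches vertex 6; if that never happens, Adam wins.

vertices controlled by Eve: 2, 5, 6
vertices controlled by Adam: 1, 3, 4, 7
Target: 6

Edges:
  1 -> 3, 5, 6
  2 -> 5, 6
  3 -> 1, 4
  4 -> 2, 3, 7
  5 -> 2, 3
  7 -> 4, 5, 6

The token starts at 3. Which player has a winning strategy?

Adam

A0 = {6}
A1: add {2} — 2 (Eve) has 2→6.
A2: add {5} — 5 (Eve) has 5→2.
A3 = A2; e.g. 1 (Adam) can still go to 3. Fixed point.
3 never enters the attractor, so Adam can avoid the target forever.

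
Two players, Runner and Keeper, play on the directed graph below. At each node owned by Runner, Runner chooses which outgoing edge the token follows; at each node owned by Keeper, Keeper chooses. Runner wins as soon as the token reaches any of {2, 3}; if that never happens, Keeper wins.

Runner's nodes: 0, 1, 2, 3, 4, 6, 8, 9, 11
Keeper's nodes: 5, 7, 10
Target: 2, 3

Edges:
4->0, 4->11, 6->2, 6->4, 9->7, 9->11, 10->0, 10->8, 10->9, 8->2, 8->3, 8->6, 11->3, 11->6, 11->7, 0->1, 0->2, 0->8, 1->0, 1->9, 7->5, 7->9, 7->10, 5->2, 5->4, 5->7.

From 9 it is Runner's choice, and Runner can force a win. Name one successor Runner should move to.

A0 = {2, 3}
A1: add {0, 6, 8, 11} — 0 (Runner) has 0→2; 6 (Runner) has 6→2; 8 (Runner) has 8→2; 11 (Runner) has 11→3.
A2: add {1, 4, 9} — 1 (Runner) has 1→0; 4 (Runner) has 4→0; 9 (Runner) has 9→11.
A3: add {10} — 10 (Keeper): all of {0, 8, 9} already in.
A4 = A3; e.g. 5 (Keeper) can still go to 7. Fixed point.
From 9, successor 11 is in the attractor (rank 1); the other successor 7 is not.

11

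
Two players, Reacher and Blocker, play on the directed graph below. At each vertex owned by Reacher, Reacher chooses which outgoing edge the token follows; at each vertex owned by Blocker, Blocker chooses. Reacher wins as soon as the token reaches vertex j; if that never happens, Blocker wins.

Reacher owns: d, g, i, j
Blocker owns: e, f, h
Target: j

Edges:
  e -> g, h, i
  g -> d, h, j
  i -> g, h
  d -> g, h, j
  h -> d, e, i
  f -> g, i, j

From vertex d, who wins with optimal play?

Reacher

A0 = {j}
A1: add {d, g} — d (Reacher) has d→j; g (Reacher) has g→j.
d ∈ A1, so Reacher can force the target.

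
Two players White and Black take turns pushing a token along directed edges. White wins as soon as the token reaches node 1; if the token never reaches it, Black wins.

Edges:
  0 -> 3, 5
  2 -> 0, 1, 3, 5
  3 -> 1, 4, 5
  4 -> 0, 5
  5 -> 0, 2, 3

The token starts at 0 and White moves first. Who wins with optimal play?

Black

Track states (vertex, player-to-move).
A0 = {(1,White), (1,Black)}
A1: add {(2,White), (3,White)}.
A2 = A1; e.g. (0,White) stays out. (0,White) never enters ⇒ Black avoids the target.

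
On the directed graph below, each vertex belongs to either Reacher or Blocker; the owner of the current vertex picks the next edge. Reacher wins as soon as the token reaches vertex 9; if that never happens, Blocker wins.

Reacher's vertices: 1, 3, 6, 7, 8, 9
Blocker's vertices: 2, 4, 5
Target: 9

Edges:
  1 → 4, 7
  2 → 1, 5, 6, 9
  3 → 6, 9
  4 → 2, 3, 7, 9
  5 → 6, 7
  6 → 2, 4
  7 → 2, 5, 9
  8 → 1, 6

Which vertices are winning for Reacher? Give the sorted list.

1, 3, 7, 8, 9

A0 = {9}
A1: add {3, 7} — 3 (Reacher) has 3→9; 7 (Reacher) has 7→9.
A2: add {1} — 1 (Reacher) has 1→7.
A3: add {8} — 8 (Reacher) has 8→1.
A4 = A3; e.g. 2 (Blocker) can still go to 5. Fixed point.
Reacher's winning region = {1, 3, 7, 8, 9}.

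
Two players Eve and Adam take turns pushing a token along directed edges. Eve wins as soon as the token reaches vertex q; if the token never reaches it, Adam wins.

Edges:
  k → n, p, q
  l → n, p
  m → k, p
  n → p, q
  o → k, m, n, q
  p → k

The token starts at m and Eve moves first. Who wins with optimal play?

Track states (vertex, player-to-move).
A0 = {(q,Eve), (q,Adam)}
A1: add {(k,Eve), (n,Eve), (o,Eve)}.
A2: add {(p,Adam)}.
A3: add {(l,Eve), (m,Eve)}.
(m,Eve) ∈ A3 ⇒ Eve forces the target.

Eve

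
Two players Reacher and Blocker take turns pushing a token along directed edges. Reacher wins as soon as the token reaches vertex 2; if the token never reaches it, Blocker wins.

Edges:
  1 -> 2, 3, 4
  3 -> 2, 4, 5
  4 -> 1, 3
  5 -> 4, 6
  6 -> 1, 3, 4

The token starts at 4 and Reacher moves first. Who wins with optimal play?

Blocker

Track states (vertex, player-to-move).
A0 = {(2,Reacher), (2,Blocker)}
A1: add {(1,Reacher), (3,Reacher)}.
A2: add {(4,Blocker)}.
A3: add {(5,Reacher), (6,Reacher)}.
A4 = A3; e.g. (1,Blocker) stays out. (4,Reacher) never enters ⇒ Blocker avoids the target.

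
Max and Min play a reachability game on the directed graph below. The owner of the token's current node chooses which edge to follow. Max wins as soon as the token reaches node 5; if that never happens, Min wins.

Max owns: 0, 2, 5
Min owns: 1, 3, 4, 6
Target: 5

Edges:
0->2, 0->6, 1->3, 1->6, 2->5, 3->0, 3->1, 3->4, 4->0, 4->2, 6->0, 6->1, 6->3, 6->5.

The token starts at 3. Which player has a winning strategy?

A0 = {5}
A1: add {2} — 2 (Max) has 2→5.
A2: add {0} — 0 (Max) has 0→2.
A3: add {4} — 4 (Min): all of {0, 2} already in.
A4 = A3; e.g. 1 (Min) can still go to 3. Fixed point.
3 never enters the attractor, so Min can avoid the target forever.

Min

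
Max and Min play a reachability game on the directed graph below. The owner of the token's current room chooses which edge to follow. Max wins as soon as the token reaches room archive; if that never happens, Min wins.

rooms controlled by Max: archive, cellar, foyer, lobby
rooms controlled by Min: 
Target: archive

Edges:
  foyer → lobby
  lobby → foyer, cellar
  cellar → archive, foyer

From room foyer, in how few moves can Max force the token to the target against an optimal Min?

A0 = {archive}
A1: add {cellar} — cellar (Max) has cellar→archive.
A2: add {lobby} — lobby (Max) has lobby→cellar.
A3: add {foyer} — foyer (Max) has foyer→lobby.
A3 = all vertices. Fixed point.
foyer enters the attractor at level 3, so Max can force the target in 3 moves from there.

3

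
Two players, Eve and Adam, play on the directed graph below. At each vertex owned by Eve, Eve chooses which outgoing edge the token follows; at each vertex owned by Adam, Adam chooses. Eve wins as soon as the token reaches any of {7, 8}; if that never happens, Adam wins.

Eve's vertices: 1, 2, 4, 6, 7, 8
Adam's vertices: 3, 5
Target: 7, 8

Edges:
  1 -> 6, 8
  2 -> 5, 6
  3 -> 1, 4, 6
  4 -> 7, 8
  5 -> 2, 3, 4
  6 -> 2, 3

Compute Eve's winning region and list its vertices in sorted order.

1, 4, 7, 8

A0 = {7, 8}
A1: add {1, 4} — 1 (Eve) has 1→8; 4 (Eve) has 4→7.
A2 = A1; e.g. 2 (Eve) has no edge into A1. Fixed point.
Eve's winning region = {1, 4, 7, 8}.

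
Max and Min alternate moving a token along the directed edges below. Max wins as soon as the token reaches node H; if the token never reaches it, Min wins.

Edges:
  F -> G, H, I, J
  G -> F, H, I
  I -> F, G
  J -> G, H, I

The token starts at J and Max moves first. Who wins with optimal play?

Track states (vertex, player-to-move).
A0 = {(H,Max), (H,Min)}
A1: add {(F,Max), (G,Max), (J,Max)}.
(J,Max) ∈ A1 ⇒ Max forces the target.

Max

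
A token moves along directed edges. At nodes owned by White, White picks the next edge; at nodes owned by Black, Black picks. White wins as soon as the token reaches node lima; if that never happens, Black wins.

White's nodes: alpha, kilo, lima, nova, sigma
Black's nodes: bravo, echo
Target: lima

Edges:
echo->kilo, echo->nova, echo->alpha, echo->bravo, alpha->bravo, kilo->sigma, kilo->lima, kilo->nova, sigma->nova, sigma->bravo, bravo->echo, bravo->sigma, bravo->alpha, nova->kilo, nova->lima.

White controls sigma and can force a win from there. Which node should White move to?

A0 = {lima}
A1: add {kilo, nova} — kilo (White) has kilo→lima; nova (White) has nova→lima.
A2: add {sigma} — sigma (White) has sigma→nova.
A3 = A2; e.g. echo (Black) can still go to alpha. Fixed point.
From sigma, successor nova is in the attractor (rank 1); the other successor bravo is not.

nova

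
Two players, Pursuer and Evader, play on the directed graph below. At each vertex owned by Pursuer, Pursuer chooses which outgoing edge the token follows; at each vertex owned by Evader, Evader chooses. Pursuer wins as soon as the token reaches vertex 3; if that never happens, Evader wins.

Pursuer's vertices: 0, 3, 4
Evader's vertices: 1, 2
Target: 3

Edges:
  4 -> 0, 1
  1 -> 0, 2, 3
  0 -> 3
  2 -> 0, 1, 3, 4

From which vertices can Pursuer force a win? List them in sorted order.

A0 = {3}
A1: add {0} — 0 (Pursuer) has 0→3.
A2: add {4} — 4 (Pursuer) has 4→0.
A3 = A2; e.g. 1 (Evader) can still go to 2. Fixed point.
Pursuer's winning region = {0, 3, 4}.

0, 3, 4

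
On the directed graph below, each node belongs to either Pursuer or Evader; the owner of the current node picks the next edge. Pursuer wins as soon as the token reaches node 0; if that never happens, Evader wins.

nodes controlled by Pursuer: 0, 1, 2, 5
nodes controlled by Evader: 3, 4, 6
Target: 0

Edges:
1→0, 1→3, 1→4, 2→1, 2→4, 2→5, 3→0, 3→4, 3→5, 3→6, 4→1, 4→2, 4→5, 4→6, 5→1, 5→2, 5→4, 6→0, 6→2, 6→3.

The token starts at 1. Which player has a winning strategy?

Pursuer

A0 = {0}
A1: add {1} — 1 (Pursuer) has 1→0.
1 ∈ A1, so Pursuer can force the target.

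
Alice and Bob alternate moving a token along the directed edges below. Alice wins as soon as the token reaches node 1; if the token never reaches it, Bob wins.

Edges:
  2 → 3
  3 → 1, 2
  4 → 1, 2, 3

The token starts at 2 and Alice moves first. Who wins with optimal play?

Bob

Track states (vertex, player-to-move).
A0 = {(1,Alice), (1,Bob)}
A1: add {(3,Alice), (4,Alice)}.
A2: add {(2,Bob)}.
A3 = A2; e.g. (2,Alice) stays out. (2,Alice) never enters ⇒ Bob avoids the target.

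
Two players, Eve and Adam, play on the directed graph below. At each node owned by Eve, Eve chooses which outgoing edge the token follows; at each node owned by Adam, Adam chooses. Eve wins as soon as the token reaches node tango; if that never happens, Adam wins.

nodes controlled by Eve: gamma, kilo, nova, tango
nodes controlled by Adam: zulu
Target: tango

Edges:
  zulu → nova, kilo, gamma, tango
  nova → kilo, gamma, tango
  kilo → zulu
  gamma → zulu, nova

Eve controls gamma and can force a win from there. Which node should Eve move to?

nova

A0 = {tango}
A1: add {nova} — nova (Eve) has nova→tango.
A2: add {gamma} — gamma (Eve) has gamma→nova.
A3 = A2; e.g. zulu (Adam) can still go to kilo. Fixed point.
From gamma, successor nova is in the attractor (rank 1); the other successor zulu is not.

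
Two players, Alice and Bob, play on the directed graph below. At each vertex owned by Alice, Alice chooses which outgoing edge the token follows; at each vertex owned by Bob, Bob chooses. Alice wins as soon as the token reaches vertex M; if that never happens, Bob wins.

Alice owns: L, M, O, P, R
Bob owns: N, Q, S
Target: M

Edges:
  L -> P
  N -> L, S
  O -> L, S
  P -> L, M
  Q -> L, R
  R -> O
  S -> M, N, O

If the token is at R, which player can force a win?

Alice

A0 = {M}
A1: add {P} — P (Alice) has P→M.
A2: add {L} — L (Alice) has L→P.
A3: add {O} — O (Alice) has O→L.
A4: add {R} — R (Alice) has R→O.
R ∈ A4, so Alice can force the target.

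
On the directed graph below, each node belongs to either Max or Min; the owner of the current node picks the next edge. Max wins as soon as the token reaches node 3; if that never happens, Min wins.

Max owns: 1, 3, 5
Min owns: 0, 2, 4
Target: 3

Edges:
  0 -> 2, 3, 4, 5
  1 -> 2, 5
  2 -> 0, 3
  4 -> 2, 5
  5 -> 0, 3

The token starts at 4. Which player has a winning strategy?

A0 = {3}
A1: add {5} — 5 (Max) has 5→3.
A2: add {1} — 1 (Max) has 1→5.
A3 = A2; e.g. 0 (Min) can still go to 2. Fixed point.
4 never enters the attractor, so Min can avoid the target forever.

Min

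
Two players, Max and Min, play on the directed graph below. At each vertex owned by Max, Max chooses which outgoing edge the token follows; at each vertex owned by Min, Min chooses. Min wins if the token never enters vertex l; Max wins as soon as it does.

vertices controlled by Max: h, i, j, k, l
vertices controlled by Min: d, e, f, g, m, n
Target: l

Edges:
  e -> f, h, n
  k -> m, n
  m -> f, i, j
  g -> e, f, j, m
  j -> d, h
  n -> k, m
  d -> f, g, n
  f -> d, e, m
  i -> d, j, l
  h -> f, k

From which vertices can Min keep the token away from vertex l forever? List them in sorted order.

A0 = {l}
A1: add {i} — i (Max) has i→l.
A2 = A1; e.g. d (Min) can still go to f. Fixed point.
Max's attractor = {i, l}; Min avoids the target exactly from the complement.

d, e, f, g, h, j, k, m, n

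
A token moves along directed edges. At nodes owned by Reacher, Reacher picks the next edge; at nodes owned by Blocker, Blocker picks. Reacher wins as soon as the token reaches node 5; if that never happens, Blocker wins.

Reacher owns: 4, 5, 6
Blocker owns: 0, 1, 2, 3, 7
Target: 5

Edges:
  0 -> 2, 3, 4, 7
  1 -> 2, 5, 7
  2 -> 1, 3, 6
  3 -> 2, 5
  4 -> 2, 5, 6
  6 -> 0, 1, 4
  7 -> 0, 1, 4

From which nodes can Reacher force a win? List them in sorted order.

A0 = {5}
A1: add {4} — 4 (Reacher) has 4→5.
A2: add {6} — 6 (Reacher) has 6→4.
A3 = A2; e.g. 0 (Blocker) can still go to 2. Fixed point.
Reacher's winning region = {4, 5, 6}.

4, 5, 6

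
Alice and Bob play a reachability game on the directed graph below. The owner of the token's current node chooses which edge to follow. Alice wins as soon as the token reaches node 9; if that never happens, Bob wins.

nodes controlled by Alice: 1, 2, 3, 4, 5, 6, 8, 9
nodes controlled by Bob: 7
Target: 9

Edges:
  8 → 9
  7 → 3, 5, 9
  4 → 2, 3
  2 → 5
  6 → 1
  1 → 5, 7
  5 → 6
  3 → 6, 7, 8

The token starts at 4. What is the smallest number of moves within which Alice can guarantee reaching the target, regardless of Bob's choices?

A0 = {9}
A1: add {8} — 8 (Alice) has 8→9.
A2: add {3} — 3 (Alice) has 3→8.
A3: add {4} — 4 (Alice) has 4→3.
A4 = A3; e.g. 1 (Alice) has no edge into A3. Fixed point.
4 enters the attractor at level 3, so Alice can force the target in 3 moves from there.

3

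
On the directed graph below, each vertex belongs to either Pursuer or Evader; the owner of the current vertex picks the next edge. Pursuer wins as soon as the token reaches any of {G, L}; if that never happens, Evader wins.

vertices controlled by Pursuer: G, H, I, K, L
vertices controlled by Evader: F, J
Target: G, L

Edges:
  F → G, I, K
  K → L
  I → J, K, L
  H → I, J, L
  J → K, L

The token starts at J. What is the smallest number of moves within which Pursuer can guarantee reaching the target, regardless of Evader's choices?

2

A0 = {G, L}
A1: add {H, I, K} — H (Pursuer) has H→L; I (Pursuer) has I→L; K (Pursuer) has K→L.
A2: add {F, J} — F (Evader): all of {G, I, K} already in; J (Evader): all of {K, L} already in.
A2 = all vertices. Fixed point.
J enters the attractor at level 2, so Pursuer can force the target in 2 moves from there.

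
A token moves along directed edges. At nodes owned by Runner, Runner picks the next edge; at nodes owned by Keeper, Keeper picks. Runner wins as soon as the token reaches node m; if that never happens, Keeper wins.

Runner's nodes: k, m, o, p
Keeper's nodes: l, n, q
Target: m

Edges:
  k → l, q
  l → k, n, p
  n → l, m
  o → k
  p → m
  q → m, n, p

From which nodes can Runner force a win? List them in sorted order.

A0 = {m}
A1: add {p} — p (Runner) has p→m.
A2 = A1; e.g. k (Runner) has no edge into A1. Fixed point.
Runner's winning region = {m, p}.

m, p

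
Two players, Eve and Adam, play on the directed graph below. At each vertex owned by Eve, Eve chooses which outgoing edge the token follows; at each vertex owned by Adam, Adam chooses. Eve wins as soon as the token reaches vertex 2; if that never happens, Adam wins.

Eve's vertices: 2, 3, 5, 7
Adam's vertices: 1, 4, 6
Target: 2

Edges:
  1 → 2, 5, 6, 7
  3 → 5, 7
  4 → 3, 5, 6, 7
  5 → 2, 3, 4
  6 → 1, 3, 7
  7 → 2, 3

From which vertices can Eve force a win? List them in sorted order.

A0 = {2}
A1: add {5, 7} — 5 (Eve) has 5→2; 7 (Eve) has 7→2.
A2: add {3} — 3 (Eve) has 3→5.
A3 = A2; e.g. 1 (Adam) can still go to 6. Fixed point.
Eve's winning region = {2, 3, 5, 7}.

2, 3, 5, 7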